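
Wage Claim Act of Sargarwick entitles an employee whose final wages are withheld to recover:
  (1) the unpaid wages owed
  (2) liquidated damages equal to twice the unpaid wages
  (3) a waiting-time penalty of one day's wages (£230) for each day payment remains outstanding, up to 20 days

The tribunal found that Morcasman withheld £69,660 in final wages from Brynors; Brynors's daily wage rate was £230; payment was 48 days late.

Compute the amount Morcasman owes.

£213,580

Doubled: 2 × £69,660 = £139,320
Penalty days: min(48, 20) = 20
Waiting-time penalty: 20 × £230 = £4,600
Total award: £69,660 + £139,320 + £4,600 = £213,580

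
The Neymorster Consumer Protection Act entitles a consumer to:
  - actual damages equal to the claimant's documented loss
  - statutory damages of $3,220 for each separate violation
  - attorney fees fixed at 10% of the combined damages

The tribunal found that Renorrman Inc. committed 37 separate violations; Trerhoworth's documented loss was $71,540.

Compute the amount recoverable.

Statutory damages: 37 × $3,220 = $119,140
Combined damages: $71,540 + $119,140 = $190,680
Attorney fees: 10% of $190,680 = $19,068
Total recovery: $190,680 + $19,068 = $209,748

$209,748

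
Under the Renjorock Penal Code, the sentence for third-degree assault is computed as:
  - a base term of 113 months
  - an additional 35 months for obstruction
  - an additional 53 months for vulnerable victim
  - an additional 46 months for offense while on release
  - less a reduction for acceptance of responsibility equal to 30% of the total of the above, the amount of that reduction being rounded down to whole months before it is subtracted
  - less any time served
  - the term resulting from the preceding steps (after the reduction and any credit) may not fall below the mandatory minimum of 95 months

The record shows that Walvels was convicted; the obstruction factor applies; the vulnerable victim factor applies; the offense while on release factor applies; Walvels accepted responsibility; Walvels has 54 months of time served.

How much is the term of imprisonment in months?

119 months

Obstruction enhancement: +35 months
Vulnerable victim enhancement: +53 months
Offense while on release enhancement: +46 months
Adjusted term: 113 months + 35 months + 53 months + 46 months = 247 months
Acceptance of responsibility reduction: 30% of 247 months = 74 months (rounded down)
After reduction: 247 − 74 = 173 months
Less time served: 173 months − 54 months = 119 months
Minimum 95 months: 119 months meets the minimum, no increase.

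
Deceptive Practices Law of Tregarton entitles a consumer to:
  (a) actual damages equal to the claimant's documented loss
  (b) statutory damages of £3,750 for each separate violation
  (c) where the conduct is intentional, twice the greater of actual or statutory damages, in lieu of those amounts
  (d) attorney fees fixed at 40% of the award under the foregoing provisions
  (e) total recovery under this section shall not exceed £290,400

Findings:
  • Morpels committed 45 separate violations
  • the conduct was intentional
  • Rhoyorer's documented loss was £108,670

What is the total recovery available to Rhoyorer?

Total recovery: £290,400

Statutory damages: 45 × £3,750 = £168,750
Greater of actual damages (£108,670) or statutory damages (£168,750): £168,750
Doubled: 2 × £168,750 = £337,500
Attorney fees: 40% of £337,500 = £135,000
Total before cap: £337,500 + £135,000 = £472,500
Cap at £290,400: £472,500 exceeds the cap → £290,400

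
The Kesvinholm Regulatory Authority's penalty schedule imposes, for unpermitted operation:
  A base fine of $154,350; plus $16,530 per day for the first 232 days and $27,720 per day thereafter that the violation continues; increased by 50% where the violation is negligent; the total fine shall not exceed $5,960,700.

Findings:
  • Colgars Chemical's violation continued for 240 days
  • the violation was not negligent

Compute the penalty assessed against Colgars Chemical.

$4,211,070

First 232 days: 232 × $16,530 = $3,834,960
Remaining days: (240 − 232) × $27,720 = $221,760
Per-day component: $3,834,960 + $221,760 = $4,056,720
Base plus per-day: $154,350 + $4,056,720 = $4,211,070
The violation was not negligent: no 50% increase.
Cap at $5,960,700: $4,211,070 is within the cap, no reduction.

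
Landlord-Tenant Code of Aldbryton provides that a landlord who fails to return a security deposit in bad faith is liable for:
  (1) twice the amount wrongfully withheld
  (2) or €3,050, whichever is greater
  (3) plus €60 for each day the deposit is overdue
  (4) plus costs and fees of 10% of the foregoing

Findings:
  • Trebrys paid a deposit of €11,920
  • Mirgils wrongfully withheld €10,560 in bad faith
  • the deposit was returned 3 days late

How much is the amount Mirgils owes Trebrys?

€23,430

Doubled: 2 × €10,560 = €21,120
Minimum €3,050: €21,120 meets the minimum, no increase.
Late-return penalty: 3 × €60 = €180
Damages plus late penalty: €21,120 + €180 = €21,300
Costs and fees: 10% of €21,300 = €2,130
Total recovery: €21,300 + €2,130 = €23,430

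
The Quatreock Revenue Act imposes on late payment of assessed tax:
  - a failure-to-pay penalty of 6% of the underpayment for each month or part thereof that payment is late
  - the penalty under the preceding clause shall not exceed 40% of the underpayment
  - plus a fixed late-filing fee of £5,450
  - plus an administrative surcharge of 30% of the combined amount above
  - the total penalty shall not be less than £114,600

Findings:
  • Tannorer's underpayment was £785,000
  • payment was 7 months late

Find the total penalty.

Accrued rate: 6% × 7 = 42%, capped at 40% → 40%
Failure-to-pay penalty: 40% of £785,000 = £314,000
Penalty before surcharge: £314,000 + £5,450 = £319,450
Administrative surcharge: 30% of £319,450 = £95,835
Total penalty: £319,450 + £95,835 = £415,285
Minimum £114,600: £415,285 meets the minimum, no increase.

Penalty: £415,285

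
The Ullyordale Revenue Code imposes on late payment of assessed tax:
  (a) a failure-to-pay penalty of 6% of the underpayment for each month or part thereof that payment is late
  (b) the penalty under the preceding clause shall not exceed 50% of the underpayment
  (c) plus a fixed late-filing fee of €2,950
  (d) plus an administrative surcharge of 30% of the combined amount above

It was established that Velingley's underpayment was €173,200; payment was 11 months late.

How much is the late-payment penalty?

€116,415

Accrued rate: 6% × 11 = 66%, capped at 50% → 50%
Failure-to-pay penalty: 50% of €173,200 = €86,600
Penalty before surcharge: €86,600 + €2,950 = €89,550
Administrative surcharge: 30% of €89,550 = €26,865
Total penalty: €89,550 + €26,865 = €116,415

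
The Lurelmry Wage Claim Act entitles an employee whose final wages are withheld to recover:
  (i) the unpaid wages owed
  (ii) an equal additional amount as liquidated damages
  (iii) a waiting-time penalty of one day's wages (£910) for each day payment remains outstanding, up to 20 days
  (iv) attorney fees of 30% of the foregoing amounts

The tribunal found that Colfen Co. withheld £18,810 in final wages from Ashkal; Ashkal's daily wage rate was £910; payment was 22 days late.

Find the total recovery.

£72,566

Liquidated damages (equal amount): £18,810
Penalty days: min(22, 20) = 20
Waiting-time penalty: 20 × £910 = £18,200
Subtotal: £18,810 + £18,810 + £18,200 = £55,820
Attorney fees: 30% of £55,820 = £16,746
Total award: £55,820 + £16,746 = £72,566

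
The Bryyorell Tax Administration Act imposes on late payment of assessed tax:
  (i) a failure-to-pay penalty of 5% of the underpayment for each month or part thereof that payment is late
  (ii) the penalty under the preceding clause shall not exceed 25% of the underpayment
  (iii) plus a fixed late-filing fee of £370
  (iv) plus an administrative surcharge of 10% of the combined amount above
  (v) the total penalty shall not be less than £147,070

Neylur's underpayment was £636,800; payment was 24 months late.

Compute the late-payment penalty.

£175,527

Accrued rate: 5% × 24 = 120%, capped at 25% → 25%
Failure-to-pay penalty: 25% of £636,800 = £159,200
Penalty before surcharge: £159,200 + £370 = £159,570
Administrative surcharge: 10% of £159,570 = £15,957
Total penalty: £159,570 + £15,957 = £175,527
Minimum £147,070: £175,527 meets the minimum, no increase.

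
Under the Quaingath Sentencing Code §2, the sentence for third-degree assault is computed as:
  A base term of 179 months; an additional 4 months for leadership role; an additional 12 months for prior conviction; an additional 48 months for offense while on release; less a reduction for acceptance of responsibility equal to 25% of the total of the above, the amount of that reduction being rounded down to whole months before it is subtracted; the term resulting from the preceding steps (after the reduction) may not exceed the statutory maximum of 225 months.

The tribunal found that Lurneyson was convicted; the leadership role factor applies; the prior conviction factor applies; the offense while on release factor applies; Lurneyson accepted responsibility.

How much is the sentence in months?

183 months

Leadership role enhancement: +4 months
Prior conviction enhancement: +12 months
Offense while on release enhancement: +48 months
Adjusted term: 179 months + 4 months + 12 months + 48 months = 243 months
Acceptance of responsibility reduction: 25% of 243 months = 60 months (rounded down)
After reduction: 243 − 60 = 183 months
Cap at 225 months: 183 months is within the cap, no reduction.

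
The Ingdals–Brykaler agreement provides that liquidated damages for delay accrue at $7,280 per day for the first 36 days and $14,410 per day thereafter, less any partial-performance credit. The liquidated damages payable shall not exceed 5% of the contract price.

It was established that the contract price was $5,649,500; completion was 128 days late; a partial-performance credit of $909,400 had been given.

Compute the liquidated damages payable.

First 36 days: 36 × $7,280 = $262,080
Remaining days: (128 − 36) × $14,410 = $1,325,720
Accrued per-day damages: $262,080 + $1,325,720 = $1,587,800
Less partial-performance credit: $1,587,800 − $909,400 = $678,400
Cap: 5% of $5,649,500 = $282,475
Cap at $282,475: $678,400 exceeds the cap → $282,475

Liquidated damages: $282,475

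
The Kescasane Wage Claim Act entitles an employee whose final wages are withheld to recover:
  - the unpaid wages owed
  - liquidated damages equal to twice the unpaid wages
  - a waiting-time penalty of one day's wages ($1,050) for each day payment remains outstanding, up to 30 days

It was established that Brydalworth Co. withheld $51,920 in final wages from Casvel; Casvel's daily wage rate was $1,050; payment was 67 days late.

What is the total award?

$187,260

Doubled: 2 × $51,920 = $103,840
Penalty days: min(67, 30) = 30
Waiting-time penalty: 30 × $1,050 = $31,500
Total award: $51,920 + $103,840 + $31,500 = $187,260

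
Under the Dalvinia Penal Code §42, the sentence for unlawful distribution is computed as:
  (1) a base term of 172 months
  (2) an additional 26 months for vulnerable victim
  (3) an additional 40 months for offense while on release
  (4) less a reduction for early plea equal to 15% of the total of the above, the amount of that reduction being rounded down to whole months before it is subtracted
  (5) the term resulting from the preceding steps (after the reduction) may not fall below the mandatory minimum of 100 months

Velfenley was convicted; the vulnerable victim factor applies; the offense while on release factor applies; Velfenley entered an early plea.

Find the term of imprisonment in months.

Vulnerable victim enhancement: +26 months
Offense while on release enhancement: +40 months
Adjusted term: 172 months + 26 months + 40 months = 238 months
Early plea reduction: 15% of 238 months = 35 months (rounded down)
After reduction: 238 − 35 = 203 months
Minimum 100 months: 203 months meets the minimum, no increase.

203 months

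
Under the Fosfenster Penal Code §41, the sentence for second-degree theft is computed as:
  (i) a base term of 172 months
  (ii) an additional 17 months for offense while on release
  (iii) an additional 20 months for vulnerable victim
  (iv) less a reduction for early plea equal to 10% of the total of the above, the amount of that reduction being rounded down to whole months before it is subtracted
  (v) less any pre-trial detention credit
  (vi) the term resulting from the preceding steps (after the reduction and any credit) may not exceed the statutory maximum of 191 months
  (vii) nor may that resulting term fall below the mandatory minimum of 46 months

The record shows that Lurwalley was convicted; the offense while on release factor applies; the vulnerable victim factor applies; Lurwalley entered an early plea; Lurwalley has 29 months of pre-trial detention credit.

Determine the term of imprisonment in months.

160 months

Offense while on release enhancement: +17 months
Vulnerable victim enhancement: +20 months
Adjusted term: 172 months + 17 months + 20 months = 209 months
Early plea reduction: 10% of 209 months = 20 months (rounded down)
After reduction: 209 − 20 = 189 months
Less pre-trial detention credit: 189 months − 29 months = 160 months
Cap at 191 months: 160 months is within the cap, no reduction.
Minimum 46 months: 160 months meets the minimum, no increase.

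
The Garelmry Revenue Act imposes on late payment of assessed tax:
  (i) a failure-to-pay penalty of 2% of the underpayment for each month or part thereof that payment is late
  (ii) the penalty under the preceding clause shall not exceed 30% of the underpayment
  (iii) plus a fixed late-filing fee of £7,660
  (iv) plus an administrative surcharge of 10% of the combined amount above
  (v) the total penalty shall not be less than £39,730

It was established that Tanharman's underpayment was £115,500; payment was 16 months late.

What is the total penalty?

Accrued rate: 2% × 16 = 32%, capped at 30% → 30%
Failure-to-pay penalty: 30% of £115,500 = £34,650
Penalty before surcharge: £34,650 + £7,660 = £42,310
Administrative surcharge: 10% of £42,310 = £4,231
Total penalty: £42,310 + £4,231 = £46,541
Minimum £39,730: £46,541 meets the minimum, no increase.

Penalty: £46,541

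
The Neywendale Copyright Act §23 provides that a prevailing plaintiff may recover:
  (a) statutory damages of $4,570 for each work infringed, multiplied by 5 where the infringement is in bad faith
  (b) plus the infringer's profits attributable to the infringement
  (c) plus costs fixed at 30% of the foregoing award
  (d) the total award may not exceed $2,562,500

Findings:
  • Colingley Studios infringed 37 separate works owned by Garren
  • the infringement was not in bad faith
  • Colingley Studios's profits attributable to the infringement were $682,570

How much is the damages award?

$1,107,158

Statutory damages: 37 × $4,570 = $169,090
Infringement not in bad faith: no ×5 enhancement.
Combined award: $169,090 + $682,570 = $851,660
Costs: 30% of $851,660 = $255,498
Award plus costs: $851,660 + $255,498 = $1,107,158
Cap at $2,562,500: $1,107,158 is within the cap, no reduction.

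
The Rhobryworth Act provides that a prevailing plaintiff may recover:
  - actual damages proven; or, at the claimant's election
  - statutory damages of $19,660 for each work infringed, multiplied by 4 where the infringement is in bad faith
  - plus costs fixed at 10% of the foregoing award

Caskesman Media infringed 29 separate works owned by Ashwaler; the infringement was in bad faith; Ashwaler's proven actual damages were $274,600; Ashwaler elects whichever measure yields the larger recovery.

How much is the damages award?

$2,508,616

Statutory damages: 29 × $19,660 = $570,140
Multiplied by 4: 4 × $570,140 = $2,280,560
Greater of actual damages ($274,600) or enhanced statutory damages ($2,280,560): $2,280,560
Costs: 10% of $2,280,560 = $228,056
Award plus costs: $2,280,560 + $228,056 = $2,508,616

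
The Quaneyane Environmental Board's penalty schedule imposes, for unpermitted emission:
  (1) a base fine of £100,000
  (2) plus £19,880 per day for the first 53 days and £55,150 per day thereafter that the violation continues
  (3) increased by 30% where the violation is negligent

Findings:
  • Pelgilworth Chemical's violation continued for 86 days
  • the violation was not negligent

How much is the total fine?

First 53 days: 53 × £19,880 = £1,053,640
Remaining days: (86 − 53) × £55,150 = £1,819,950
Per-day component: £1,053,640 + £1,819,950 = £2,873,590
Base plus per-day: £100,000 + £2,873,590 = £2,973,590
The violation was not negligent: no 30% increase.

£2,973,590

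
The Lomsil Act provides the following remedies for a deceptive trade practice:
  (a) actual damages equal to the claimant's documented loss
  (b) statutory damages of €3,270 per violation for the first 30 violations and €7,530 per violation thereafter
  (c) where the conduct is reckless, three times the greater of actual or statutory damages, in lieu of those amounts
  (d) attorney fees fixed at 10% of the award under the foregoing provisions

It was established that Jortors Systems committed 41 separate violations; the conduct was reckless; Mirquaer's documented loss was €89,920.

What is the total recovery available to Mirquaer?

€597,069

First 30 violations: 30 × €3,270 = €98,100
Remaining violations: (41 − 30) × €7,530 = €82,830
Statutory damages: €98,100 + €82,830 = €180,930
Greater of actual damages (€89,920) or statutory damages (€180,930): €180,930
Trebled: 3 × €180,930 = €542,790
Attorney fees: 10% of €542,790 = €54,279
Total recovery: €542,790 + €54,279 = €597,069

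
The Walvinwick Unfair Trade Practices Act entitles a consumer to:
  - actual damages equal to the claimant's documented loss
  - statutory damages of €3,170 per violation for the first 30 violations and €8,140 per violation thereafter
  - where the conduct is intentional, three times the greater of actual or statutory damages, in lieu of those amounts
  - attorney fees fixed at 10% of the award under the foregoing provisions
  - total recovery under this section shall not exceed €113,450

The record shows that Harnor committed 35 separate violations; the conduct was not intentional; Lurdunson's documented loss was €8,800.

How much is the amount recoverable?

€113,450

First 30 violations: 30 × €3,170 = €95,100
Remaining violations: (35 − 30) × €8,140 = €40,700
Statutory damages: €95,100 + €40,700 = €135,800
Conduct not intentional: the in-lieu enhancement does not apply.
Actual plus statutory damages: €8,800 + €135,800 = €144,600
Attorney fees: 10% of €144,600 = €14,460
Total before cap: €144,600 + €14,460 = €159,060
Cap at €113,450: €159,060 exceeds the cap → €113,450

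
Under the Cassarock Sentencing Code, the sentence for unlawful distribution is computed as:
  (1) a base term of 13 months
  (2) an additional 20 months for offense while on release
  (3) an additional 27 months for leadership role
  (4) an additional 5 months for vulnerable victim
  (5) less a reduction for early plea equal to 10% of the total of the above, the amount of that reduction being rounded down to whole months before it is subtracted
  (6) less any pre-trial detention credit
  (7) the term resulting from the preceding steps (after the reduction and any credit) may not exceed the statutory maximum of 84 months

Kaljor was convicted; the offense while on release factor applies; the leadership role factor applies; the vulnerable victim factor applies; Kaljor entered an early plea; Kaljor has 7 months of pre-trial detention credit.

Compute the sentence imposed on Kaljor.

Offense while on release enhancement: +20 months
Leadership role enhancement: +27 months
Vulnerable victim enhancement: +5 months
Adjusted term: 13 months + 20 months + 27 months + 5 months = 65 months
Early plea reduction: 10% of 65 months = 6 months (rounded down)
After reduction: 65 − 6 = 59 months
Less pre-trial detention credit: 59 months − 7 months = 52 months
Cap at 84 months: 52 months is within the cap, no reduction.

52 months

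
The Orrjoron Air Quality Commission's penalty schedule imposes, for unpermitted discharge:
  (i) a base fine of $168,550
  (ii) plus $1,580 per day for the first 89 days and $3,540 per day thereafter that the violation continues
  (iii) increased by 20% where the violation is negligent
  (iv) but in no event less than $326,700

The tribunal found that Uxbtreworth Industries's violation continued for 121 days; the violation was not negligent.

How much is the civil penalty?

$422,450

First 89 days: 89 × $1,580 = $140,620
Remaining days: (121 − 89) × $3,540 = $113,280
Per-day component: $140,620 + $113,280 = $253,900
Base plus per-day: $168,550 + $253,900 = $422,450
The violation was not negligent: no 20% increase.
Minimum $326,700: $422,450 meets the minimum, no increase.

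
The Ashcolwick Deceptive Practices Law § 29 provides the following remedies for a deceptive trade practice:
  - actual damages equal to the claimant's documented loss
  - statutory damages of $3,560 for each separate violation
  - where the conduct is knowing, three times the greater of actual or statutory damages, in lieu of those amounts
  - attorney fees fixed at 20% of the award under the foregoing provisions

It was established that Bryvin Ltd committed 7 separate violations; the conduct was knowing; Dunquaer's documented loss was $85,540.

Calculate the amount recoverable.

$307,944

Statutory damages: 7 × $3,560 = $24,920
Greater of actual damages ($85,540) or statutory damages ($24,920): $85,540
Trebled: 3 × $85,540 = $256,620
Attorney fees: 20% of $256,620 = $51,324
Total recovery: $256,620 + $51,324 = $307,944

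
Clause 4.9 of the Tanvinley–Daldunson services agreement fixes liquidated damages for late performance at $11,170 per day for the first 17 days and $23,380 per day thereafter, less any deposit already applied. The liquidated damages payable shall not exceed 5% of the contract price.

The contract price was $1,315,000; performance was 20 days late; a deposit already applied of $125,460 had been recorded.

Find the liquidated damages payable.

First 17 days: 17 × $11,170 = $189,890
Remaining days: (20 − 17) × $23,380 = $70,140
Accrued per-day damages: $189,890 + $70,140 = $260,030
Less deposit already applied: $260,030 − $125,460 = $134,570
Cap: 5% of $1,315,000 = $65,750
Cap at $65,750: $134,570 exceeds the cap → $65,750

$65,750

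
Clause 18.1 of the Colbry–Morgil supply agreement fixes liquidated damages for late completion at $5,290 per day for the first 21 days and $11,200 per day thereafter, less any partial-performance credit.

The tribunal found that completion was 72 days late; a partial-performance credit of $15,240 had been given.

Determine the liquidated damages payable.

First 21 days: 21 × $5,290 = $111,090
Remaining days: (72 − 21) × $11,200 = $571,200
Accrued per-day damages: $111,090 + $571,200 = $682,290
Less partial-performance credit: $682,290 − $15,240 = $667,050

$667,050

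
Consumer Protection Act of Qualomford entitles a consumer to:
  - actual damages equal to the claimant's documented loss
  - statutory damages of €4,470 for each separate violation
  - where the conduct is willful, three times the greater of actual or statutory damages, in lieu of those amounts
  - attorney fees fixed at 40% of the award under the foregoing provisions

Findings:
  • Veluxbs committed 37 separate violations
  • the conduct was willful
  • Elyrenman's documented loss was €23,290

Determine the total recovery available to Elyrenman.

€694,638

Statutory damages: 37 × €4,470 = €165,390
Greater of actual damages (€23,290) or statutory damages (€165,390): €165,390
Trebled: 3 × €165,390 = €496,170
Attorney fees: 40% of €496,170 = €198,468
Total recovery: €496,170 + €198,468 = €694,638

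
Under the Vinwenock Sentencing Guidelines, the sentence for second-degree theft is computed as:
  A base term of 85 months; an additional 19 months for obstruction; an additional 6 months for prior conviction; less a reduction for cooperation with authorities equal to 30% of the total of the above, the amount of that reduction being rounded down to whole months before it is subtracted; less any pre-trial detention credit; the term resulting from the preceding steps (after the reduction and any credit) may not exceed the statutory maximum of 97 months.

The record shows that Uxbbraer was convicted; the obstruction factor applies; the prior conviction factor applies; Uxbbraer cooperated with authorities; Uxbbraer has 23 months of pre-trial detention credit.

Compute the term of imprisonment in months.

54 months

Obstruction enhancement: +19 months
Prior conviction enhancement: +6 months
Adjusted term: 85 months + 19 months + 6 months = 110 months
Cooperation with authorities reduction: 30% of 110 months = 33 months (rounded down)
After reduction: 110 − 33 = 77 months
Less pre-trial detention credit: 77 months − 23 months = 54 months
Cap at 97 months: 54 months is within the cap, no reduction.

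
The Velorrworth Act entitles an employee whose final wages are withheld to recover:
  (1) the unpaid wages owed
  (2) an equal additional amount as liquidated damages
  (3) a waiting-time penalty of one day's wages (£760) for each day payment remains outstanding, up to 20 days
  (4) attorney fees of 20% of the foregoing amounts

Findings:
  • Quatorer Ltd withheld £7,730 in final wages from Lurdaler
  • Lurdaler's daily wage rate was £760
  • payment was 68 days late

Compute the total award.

Liquidated damages (equal amount): £7,730
Penalty days: min(68, 20) = 20
Waiting-time penalty: 20 × £760 = £15,200
Subtotal: £7,730 + £7,730 + £15,200 = £30,660
Attorney fees: 20% of £30,660 = £6,132
Total award: £30,660 + £6,132 = £36,792

£36,792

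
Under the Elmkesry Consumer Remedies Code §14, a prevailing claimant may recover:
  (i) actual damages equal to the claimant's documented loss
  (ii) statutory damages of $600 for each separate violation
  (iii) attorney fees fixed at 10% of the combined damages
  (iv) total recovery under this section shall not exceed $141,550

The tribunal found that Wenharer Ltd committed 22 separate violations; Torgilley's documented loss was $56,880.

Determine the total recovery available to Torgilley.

$77,088

Statutory damages: 22 × $600 = $13,200
Combined damages: $56,880 + $13,200 = $70,080
Attorney fees: 10% of $70,080 = $7,008
Total before cap: $70,080 + $7,008 = $77,088
Cap at $141,550: $77,088 is within the cap, no reduction.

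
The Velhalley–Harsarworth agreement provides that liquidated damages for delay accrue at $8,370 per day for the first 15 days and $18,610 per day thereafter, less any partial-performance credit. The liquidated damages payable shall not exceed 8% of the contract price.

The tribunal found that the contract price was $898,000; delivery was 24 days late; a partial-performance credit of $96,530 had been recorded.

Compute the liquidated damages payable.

First 15 days: 15 × $8,370 = $125,550
Remaining days: (24 − 15) × $18,610 = $167,490
Accrued per-day damages: $125,550 + $167,490 = $293,040
Less partial-performance credit: $293,040 − $96,530 = $196,510
Cap: 8% of $898,000 = $71,840
Cap at $71,840: $196,510 exceeds the cap → $71,840

$71,840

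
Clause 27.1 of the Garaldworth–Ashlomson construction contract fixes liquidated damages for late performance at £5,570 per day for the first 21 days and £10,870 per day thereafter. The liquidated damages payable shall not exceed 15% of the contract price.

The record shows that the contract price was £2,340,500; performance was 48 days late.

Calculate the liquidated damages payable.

Liquidated damages: £351,075

First 21 days: 21 × £5,570 = £116,970
Remaining days: (48 − 21) × £10,870 = £293,490
Accrued per-day damages: £116,970 + £293,490 = £410,460
Cap: 15% of £2,340,500 = £351,075
Cap at £351,075: £410,460 exceeds the cap → £351,075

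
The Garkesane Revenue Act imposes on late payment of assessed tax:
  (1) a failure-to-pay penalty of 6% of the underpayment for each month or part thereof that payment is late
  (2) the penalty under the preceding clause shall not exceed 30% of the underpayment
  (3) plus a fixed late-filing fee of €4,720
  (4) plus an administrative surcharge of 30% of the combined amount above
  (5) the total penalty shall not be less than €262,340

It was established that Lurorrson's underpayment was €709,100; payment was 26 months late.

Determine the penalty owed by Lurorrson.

€282,685

Accrued rate: 6% × 26 = 156%, capped at 30% → 30%
Failure-to-pay penalty: 30% of €709,100 = €212,730
Penalty before surcharge: €212,730 + €4,720 = €217,450
Administrative surcharge: 30% of €217,450 = €65,235
Total penalty: €217,450 + €65,235 = €282,685
Minimum €262,340: €282,685 meets the minimum, no increase.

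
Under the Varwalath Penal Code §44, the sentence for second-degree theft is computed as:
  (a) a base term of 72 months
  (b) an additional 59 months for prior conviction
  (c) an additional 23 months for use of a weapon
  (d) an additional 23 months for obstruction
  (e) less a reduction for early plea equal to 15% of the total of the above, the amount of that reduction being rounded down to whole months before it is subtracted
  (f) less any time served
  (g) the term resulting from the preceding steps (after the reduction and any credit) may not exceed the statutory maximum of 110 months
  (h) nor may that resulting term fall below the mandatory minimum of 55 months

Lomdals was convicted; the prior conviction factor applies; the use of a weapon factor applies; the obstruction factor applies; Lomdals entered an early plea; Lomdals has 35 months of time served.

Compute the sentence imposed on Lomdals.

110 months

Prior conviction enhancement: +59 months
Use of a weapon enhancement: +23 months
Obstruction enhancement: +23 months
Adjusted term: 72 months + 59 months + 23 months + 23 months = 177 months
Early plea reduction: 15% of 177 months = 26 months (rounded down)
After reduction: 177 − 26 = 151 months
Less time served: 151 months − 35 months = 116 months
Cap at 110 months: 116 months exceeds the cap → 110 months
Minimum 55 months: 110 months meets the minimum, no increase.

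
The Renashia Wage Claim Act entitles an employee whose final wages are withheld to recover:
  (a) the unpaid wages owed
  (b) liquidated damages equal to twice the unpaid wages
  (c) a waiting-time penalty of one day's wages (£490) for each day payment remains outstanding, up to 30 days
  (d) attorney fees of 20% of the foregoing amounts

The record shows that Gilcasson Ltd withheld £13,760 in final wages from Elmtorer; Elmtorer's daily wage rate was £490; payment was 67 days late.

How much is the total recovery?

£67,176

Doubled: 2 × £13,760 = £27,520
Penalty days: min(67, 30) = 30
Waiting-time penalty: 30 × £490 = £14,700
Subtotal: £13,760 + £27,520 + £14,700 = £55,980
Attorney fees: 20% of £55,980 = £11,196
Total award: £55,980 + £11,196 = £67,176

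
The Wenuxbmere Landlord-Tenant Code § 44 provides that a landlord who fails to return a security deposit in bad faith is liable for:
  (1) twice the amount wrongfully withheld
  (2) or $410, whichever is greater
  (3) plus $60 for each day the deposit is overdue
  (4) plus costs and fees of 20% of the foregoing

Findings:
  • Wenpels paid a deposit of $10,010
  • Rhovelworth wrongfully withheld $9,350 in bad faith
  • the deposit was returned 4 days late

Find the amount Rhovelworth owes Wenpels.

Recovery: $22,728

Doubled: 2 × $9,350 = $18,700
Minimum $410: $18,700 meets the minimum, no increase.
Late-return penalty: 4 × $60 = $240
Damages plus late penalty: $18,700 + $240 = $18,940
Costs and fees: 20% of $18,940 = $3,788
Total recovery: $18,940 + $3,788 = $22,728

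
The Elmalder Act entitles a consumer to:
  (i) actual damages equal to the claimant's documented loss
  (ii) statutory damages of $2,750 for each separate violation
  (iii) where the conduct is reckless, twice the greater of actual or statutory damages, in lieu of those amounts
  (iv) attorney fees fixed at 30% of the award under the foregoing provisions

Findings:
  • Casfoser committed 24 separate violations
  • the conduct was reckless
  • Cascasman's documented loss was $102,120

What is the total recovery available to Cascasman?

$265,512

Statutory damages: 24 × $2,750 = $66,000
Greater of actual damages ($102,120) or statutory damages ($66,000): $102,120
Doubled: 2 × $102,120 = $204,240
Attorney fees: 30% of $204,240 = $61,272
Total recovery: $204,240 + $61,272 = $265,512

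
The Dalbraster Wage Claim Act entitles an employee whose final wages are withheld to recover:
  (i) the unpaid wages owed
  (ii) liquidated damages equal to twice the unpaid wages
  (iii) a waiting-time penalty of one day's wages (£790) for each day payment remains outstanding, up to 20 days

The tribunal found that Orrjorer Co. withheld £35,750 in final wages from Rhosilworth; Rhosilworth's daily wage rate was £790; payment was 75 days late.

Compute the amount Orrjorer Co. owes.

Doubled: 2 × £35,750 = £71,500
Penalty days: min(75, 20) = 20
Waiting-time penalty: 20 × £790 = £15,800
Total award: £35,750 + £71,500 + £15,800 = £123,050

£123,050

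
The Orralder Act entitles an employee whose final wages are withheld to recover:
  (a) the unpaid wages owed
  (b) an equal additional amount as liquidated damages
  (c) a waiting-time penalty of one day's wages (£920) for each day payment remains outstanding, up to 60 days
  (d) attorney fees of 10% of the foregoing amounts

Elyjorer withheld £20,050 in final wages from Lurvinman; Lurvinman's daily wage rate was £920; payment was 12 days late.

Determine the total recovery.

Liquidated damages (equal amount): £20,050
Penalty days: min(12, 60) = 12
Waiting-time penalty: 12 × £920 = £11,040
Subtotal: £20,050 + £20,050 + £11,040 = £51,140
Attorney fees: 10% of £51,140 = £5,114
Total award: £51,140 + £5,114 = £56,254

£56,254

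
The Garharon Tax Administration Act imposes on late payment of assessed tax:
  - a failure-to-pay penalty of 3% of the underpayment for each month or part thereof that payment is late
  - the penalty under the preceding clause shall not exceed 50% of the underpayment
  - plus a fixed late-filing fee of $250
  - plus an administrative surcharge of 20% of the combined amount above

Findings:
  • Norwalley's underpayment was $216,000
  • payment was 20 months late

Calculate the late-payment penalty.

Accrued rate: 3% × 20 = 60%, capped at 50% → 50%
Failure-to-pay penalty: 50% of $216,000 = $108,000
Penalty before surcharge: $108,000 + $250 = $108,250
Administrative surcharge: 20% of $108,250 = $21,650
Total penalty: $108,250 + $21,650 = $129,900

Penalty: $129,900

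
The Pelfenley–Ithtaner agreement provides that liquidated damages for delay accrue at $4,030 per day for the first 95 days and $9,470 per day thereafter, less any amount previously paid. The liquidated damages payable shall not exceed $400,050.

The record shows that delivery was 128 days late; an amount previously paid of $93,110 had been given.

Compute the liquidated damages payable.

First 95 days: 95 × $4,030 = $382,850
Remaining days: (128 − 95) × $9,470 = $312,510
Accrued per-day damages: $382,850 + $312,510 = $695,360
Less amount previously paid: $695,360 − $93,110 = $602,250
Cap at $400,050: $602,250 exceeds the cap → $400,050

$400,050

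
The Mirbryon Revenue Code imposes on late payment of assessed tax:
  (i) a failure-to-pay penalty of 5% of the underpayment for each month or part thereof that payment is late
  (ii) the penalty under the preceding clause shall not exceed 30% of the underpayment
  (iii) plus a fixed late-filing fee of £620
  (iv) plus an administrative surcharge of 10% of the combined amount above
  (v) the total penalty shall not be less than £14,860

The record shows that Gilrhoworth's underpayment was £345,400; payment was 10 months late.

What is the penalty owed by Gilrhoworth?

Penalty: £114,664

Accrued rate: 5% × 10 = 50%, capped at 30% → 30%
Failure-to-pay penalty: 30% of £345,400 = £103,620
Penalty before surcharge: £103,620 + £620 = £104,240
Administrative surcharge: 10% of £104,240 = £10,424
Total penalty: £104,240 + £10,424 = £114,664
Minimum £14,860: £114,664 meets the minimum, no increase.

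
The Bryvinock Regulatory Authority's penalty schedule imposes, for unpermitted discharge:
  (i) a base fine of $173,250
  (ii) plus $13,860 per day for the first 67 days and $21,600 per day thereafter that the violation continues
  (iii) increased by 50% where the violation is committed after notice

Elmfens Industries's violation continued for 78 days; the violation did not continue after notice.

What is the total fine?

First 67 days: 67 × $13,860 = $928,620
Remaining days: (78 − 67) × $21,600 = $237,600
Per-day component: $928,620 + $237,600 = $1,166,220
Base plus per-day: $173,250 + $1,166,220 = $1,339,470
The violation did not continue after notice: no 50% increase.

$1,339,470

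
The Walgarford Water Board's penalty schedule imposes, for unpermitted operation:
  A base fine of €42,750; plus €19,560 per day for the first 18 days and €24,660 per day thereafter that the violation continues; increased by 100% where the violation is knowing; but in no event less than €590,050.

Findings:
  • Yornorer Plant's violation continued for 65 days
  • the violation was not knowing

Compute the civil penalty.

First 18 days: 18 × €19,560 = €352,080
Remaining days: (65 − 18) × €24,660 = €1,159,020
Per-day component: €352,080 + €1,159,020 = €1,511,100
Base plus per-day: €42,750 + €1,511,100 = €1,553,850
The violation was not knowing: no 100% increase.
Minimum €590,050: €1,553,850 meets the minimum, no increase.

€1,553,850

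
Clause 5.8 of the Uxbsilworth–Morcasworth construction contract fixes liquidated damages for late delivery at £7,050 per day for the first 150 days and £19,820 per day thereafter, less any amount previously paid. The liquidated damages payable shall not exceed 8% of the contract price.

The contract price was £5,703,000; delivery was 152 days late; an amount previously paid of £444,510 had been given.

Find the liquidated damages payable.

Liquidated damages: £456,240

First 150 days: 150 × £7,050 = £1,057,500
Remaining days: (152 − 150) × £19,820 = £39,640
Accrued per-day damages: £1,057,500 + £39,640 = £1,097,140
Less amount previously paid: £1,097,140 − £444,510 = £652,630
Cap: 8% of £5,703,000 = £456,240
Cap at £456,240: £652,630 exceeds the cap → £456,240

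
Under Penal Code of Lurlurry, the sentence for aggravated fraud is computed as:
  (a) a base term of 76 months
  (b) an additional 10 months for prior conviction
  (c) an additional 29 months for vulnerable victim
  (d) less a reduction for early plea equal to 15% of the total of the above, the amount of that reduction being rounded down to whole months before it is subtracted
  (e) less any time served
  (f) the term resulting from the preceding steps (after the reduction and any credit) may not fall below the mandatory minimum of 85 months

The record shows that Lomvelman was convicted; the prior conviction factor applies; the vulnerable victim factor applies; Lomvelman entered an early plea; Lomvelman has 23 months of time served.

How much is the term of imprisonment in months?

Prior conviction enhancement: +10 months
Vulnerable victim enhancement: +29 months
Adjusted term: 76 months + 10 months + 29 months = 115 months
Early plea reduction: 15% of 115 months = 17 months (rounded down)
After reduction: 115 − 17 = 98 months
Less time served: 98 months − 23 months = 75 months
Minimum 85 months: 75 months is below the minimum → 85 months

85 months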